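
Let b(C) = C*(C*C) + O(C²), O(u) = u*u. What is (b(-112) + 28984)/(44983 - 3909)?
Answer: 77987996/20537 ≈ 3797.4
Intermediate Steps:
O(u) = u²
b(C) = C³ + C⁴ (b(C) = C*(C*C) + (C²)² = C*C² + C⁴ = C³ + C⁴)
(b(-112) + 28984)/(44983 - 3909) = ((-112)³*(1 - 112) + 28984)/(44983 - 3909) = (-1404928*(-111) + 28984)/41074 = (155947008 + 28984)*(1/41074) = 155975992*(1/41074) = 77987996/20537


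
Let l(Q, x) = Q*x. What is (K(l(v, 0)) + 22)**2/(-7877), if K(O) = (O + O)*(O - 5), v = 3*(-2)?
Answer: -484/7877 ≈ -0.061445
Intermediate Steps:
v = -6
K(O) = 2*O*(-5 + O) (K(O) = (2*O)*(-5 + O) = 2*O*(-5 + O))
(K(l(v, 0)) + 22)**2/(-7877) = (2*(-6*0)*(-5 - 6*0) + 22)**2/(-7877) = (2*0*(-5 + 0) + 22)**2*(-1/7877) = (2*0*(-5) + 22)**2*(-1/7877) = (0 + 22)**2*(-1/7877) = 22**2*(-1/7877) = 484*(-1/7877) = -484/7877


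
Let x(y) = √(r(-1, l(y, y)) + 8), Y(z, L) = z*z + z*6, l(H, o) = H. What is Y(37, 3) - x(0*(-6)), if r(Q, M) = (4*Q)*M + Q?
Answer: 1591 - √7 ≈ 1588.4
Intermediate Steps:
Y(z, L) = z² + 6*z
r(Q, M) = Q + 4*M*Q (r(Q, M) = 4*M*Q + Q = Q + 4*M*Q)
x(y) = √(7 - 4*y) (x(y) = √(-(1 + 4*y) + 8) = √((-1 - 4*y) + 8) = √(7 - 4*y))
Y(37, 3) - x(0*(-6)) = 37*(6 + 37) - √(7 - 0*(-6)) = 37*43 - √(7 - 4*0) = 1591 - √(7 + 0) = 1591 - √7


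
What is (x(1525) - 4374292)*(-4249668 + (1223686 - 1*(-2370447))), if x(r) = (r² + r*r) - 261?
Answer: -181384567895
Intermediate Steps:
x(r) = -261 + 2*r² (x(r) = (r² + r²) - 261 = 2*r² - 261 = -261 + 2*r²)
(x(1525) - 4374292)*(-4249668 + (1223686 - 1*(-2370447))) = ((-261 + 2*1525²) - 4374292)*(-4249668 + (1223686 - 1*(-2370447))) = ((-261 + 2*2325625) - 4374292)*(-4249668 + (1223686 + 2370447)) = ((-261 + 4651250) - 4374292)*(-4249668 + 3594133) = (4650989 - 4374292)*(-655535) = 276697*(-655535) = -181384567895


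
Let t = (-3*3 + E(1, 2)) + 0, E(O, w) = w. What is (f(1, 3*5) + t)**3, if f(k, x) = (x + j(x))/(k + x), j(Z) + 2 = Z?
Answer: -9261/64 ≈ -144.70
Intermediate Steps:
j(Z) = -2 + Z
t = -7 (t = (-3*3 + 2) + 0 = (-9 + 2) + 0 = -7 + 0 = -7)
f(k, x) = (-2 + 2*x)/(k + x) (f(k, x) = (x + (-2 + x))/(k + x) = (-2 + 2*x)/(k + x))
(f(1, 3*5) + t)**3 = (2*(-1 + 3*5)/(1 + 3*5) - 7)**3 = (2*(-1 + 15)/(1 + 15) - 7)**3 = (2*14/16 - 7)**3 = (2*(1/16)*14 - 7)**3 = (7/4 - 7)**3 = (-21/4)**3 = -9261/64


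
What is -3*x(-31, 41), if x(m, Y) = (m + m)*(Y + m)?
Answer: 1860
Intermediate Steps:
x(m, Y) = 2*m*(Y + m) (x(m, Y) = (2*m)*(Y + m) = 2*m*(Y + m))
-3*x(-31, 41) = -6*(-31)*(41 - 31) = -6*(-31)*10 = -3*(-620) = 1860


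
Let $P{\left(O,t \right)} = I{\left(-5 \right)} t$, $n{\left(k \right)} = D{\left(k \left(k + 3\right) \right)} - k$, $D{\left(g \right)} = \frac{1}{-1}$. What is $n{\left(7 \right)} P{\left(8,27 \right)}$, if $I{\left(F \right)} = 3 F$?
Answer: $3240$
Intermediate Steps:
$D{\left(g \right)} = -1$
$n{\left(k \right)} = -1 - k$
$P{\left(O,t \right)} = - 15 t$ ($P{\left(O,t \right)} = 3 \left(-5\right) t = - 15 t$)
$n{\left(7 \right)} P{\left(8,27 \right)} = \left(-1 - 7\right) \left(\left(-15\right) 27\right) = \left(-1 - 7\right) \left(-405\right) = \left(-8\right) \left(-405\right) = 3240$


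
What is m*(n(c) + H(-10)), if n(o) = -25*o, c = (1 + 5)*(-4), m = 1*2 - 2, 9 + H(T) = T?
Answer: 0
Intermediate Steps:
H(T) = -9 + T
m = 0 (m = 2 - 2 = 0)
c = -24 (c = 6*(-4) = -24)
m*(n(c) + H(-10)) = 0*(-25*(-24) + (-9 - 10)) = 0*(600 - 19) = 0*581 = 0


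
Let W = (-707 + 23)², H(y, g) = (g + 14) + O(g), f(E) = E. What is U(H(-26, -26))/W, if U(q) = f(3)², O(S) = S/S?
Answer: 1/51984 ≈ 1.9237e-5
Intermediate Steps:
O(S) = 1
H(y, g) = 15 + g (H(y, g) = (g + 14) + 1 = (14 + g) + 1 = 15 + g)
W = 467856 (W = (-684)² = 467856)
U(q) = 9 (U(q) = 3² = 9)
U(H(-26, -26))/W = 9/467856 = 9*(1/467856) = 1/51984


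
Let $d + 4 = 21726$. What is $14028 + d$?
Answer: $35750$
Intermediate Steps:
$d = 21722$ ($d = -4 + 21726 = 21722$)
$14028 + d = 14028 + 21722 = 35750$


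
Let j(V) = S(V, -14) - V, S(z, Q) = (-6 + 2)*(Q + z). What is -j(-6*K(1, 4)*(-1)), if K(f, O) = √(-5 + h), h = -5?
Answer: -56 + 30*I*√10 ≈ -56.0 + 94.868*I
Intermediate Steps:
S(z, Q) = -4*Q - 4*z (S(z, Q) = -4*(Q + z) = -4*Q - 4*z)
K(f, O) = I*√10 (K(f, O) = √(-5 - 5) = √(-10) = I*√10)
j(V) = 56 - 5*V (j(V) = (-4*(-14) - 4*V) - V = (56 - 4*V) - V = 56 - 5*V)
-j(-6*K(1, 4)*(-1)) = -(56 - 5*(-6*I*√10)*(-1)) = -(56 - 30*I*√10) = -56 + 30*I*√10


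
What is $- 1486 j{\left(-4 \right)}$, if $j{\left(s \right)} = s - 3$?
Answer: $10402$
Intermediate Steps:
$j{\left(s \right)} = -3 + s$
$- 1486 j{\left(-4 \right)} = - 1486 \left(-3 - 4\right) = \left(-1486\right) \left(-7\right) = 10402$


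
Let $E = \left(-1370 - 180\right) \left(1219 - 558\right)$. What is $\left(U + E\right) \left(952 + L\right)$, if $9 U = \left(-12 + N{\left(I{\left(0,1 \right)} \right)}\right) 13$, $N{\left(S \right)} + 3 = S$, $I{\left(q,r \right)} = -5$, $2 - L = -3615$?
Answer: $- \frac{14043902830}{3} \approx -4.6813 \cdot 10^{9}$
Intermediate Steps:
$L = 3617$ ($L = 2 - -3615 = 2 + 3615 = 3617$)
$N{\left(S \right)} = -3 + S$
$E = -1024550$ ($E = \left(-1550\right) 661 = -1024550$)
$U = - \frac{260}{9}$ ($U = \frac{\left(-12 - 8\right) 13}{9} = \frac{\left(-20\right) 13}{9} = \frac{1}{9} \left(-260\right) = - \frac{260}{9} \approx -28.889$)
$\left(U + E\right) \left(952 + L\right) = \left(- \frac{260}{9} - 1024550\right) \left(952 + 3617\right) = \left(- \frac{9221210}{9}\right) 4569 = - \frac{14043902830}{3}$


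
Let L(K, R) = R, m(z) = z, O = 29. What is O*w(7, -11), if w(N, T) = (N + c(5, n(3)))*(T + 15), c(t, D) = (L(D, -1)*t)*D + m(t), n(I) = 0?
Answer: 1392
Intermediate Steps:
c(t, D) = t - D*t (c(t, D) = (-t)*D + t = -D*t + t = t - D*t)
w(N, T) = (5 + N)*(15 + T) (w(N, T) = (N + 5*(1 - 1*0))*(T + 15) = (N + 5*(1 + 0))*(15 + T) = (N + 5*1)*(15 + T) = (N + 5)*(15 + T) = (5 + N)*(15 + T))
O*w(7, -11) = 29*(75 + 5*(-11) + 15*7 + 7*(-11)) = 29*(75 - 55 + 105 - 77) = 29*48 = 1392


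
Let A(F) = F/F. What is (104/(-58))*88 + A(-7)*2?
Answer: -4518/29 ≈ -155.79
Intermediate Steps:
A(F) = 1
(104/(-58))*88 + A(-7)*2 = (104/(-58))*88 + 1*2 = (104*(-1/58))*88 + 2 = -52/29*88 + 2 = -4576/29 + 2 = -4518/29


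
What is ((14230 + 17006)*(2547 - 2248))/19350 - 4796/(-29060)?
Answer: 2262504437/4685925 ≈ 482.83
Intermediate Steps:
((14230 + 17006)*(2547 - 2248))/19350 - 4796/(-29060) = (31236*299)*(1/19350) - 4796*(-1/29060) = 9339564*(1/19350) + 1199/7265 = 1556594/3225 + 1199/7265 = 2262504437/4685925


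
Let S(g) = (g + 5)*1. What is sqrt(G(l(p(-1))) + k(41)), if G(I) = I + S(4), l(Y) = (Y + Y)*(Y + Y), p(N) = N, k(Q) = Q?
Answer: 3*sqrt(6) ≈ 7.3485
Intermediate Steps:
S(g) = 5 + g (S(g) = (5 + g)*1 = 5 + g)
l(Y) = 4*Y**2 (l(Y) = (2*Y)*(2*Y) = 4*Y**2)
G(I) = 9 + I (G(I) = I + (5 + 4) = I + 9 = 9 + I)
sqrt(G(l(p(-1))) + k(41)) = sqrt((9 + 4*(-1)**2) + 41) = sqrt((9 + 4*1) + 41) = sqrt((9 + 4) + 41) = sqrt(13 + 41) = sqrt(54) = 3*sqrt(6)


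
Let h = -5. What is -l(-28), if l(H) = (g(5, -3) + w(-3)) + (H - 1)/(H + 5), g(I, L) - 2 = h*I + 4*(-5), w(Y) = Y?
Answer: 1029/23 ≈ 44.739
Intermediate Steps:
g(I, L) = -18 - 5*I (g(I, L) = 2 + (-5*I + 4*(-5)) = 2 + (-5*I - 20) = 2 + (-20 - 5*I) = -18 - 5*I)
l(H) = -46 + (-1 + H)/(5 + H) (l(H) = ((-18 - 5*5) - 3) + (H - 1)/(H + 5) = ((-18 - 25) - 3) + (-1 + H)/(5 + H) = (-43 - 3) + (-1 + H)/(5 + H) = -46 + (-1 + H)/(5 + H))
-l(-28) = -3*(-77 - 15*(-28))/(5 - 28) = -3*(-77 + 420)/(-23) = -3*(-1)*343/23 = -1*(-1029/23) = 1029/23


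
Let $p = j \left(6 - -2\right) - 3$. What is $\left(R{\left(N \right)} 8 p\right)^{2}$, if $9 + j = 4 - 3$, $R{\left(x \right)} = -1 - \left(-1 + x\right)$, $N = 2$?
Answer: $1149184$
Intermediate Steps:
$R{\left(x \right)} = - x$ ($R{\left(x \right)} = -1 - \left(-1 + x\right) = - x$)
$j = -8$ ($j = -9 + \left(4 - 3\right) = -9 + 1 = -8$)
$p = -67$ ($p = - 8 \left(6 - -2\right) - 3 = - 8 \left(6 + 2\right) - 3 = \left(-8\right) 8 - 3 = -64 - 3 = -67$)
$\left(R{\left(N \right)} 8 p\right)^{2} = \left(\left(-1\right) 2 \cdot 8 \left(-67\right)\right)^{2} = \left(\left(-2\right) 8 \left(-67\right)\right)^{2} = \left(\left(-16\right) \left(-67\right)\right)^{2} = 1072^{2} = 1149184$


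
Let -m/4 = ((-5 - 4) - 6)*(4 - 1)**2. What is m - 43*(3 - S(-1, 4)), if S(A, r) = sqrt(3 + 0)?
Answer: 411 + 43*sqrt(3) ≈ 485.48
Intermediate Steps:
S(A, r) = sqrt(3)
m = 540 (m = -4*((-5 - 4) - 6)*(4 - 1)**2 = -4*(-9 - 6)*3**2 = -(-60)*9 = -4*(-135) = 540)
m - 43*(3 - S(-1, 4)) = 540 - 43*(3 - sqrt(3)) = 540 + (-129 + 43*sqrt(3)) = 411 + 43*sqrt(3)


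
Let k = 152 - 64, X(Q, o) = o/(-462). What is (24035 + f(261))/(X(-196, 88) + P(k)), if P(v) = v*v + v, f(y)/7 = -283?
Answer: 231567/82234 ≈ 2.8160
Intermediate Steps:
X(Q, o) = -o/462 (X(Q, o) = o*(-1/462) = -o/462)
f(y) = -1981 (f(y) = 7*(-283) = -1981)
k = 88
P(v) = v + v**2 (P(v) = v**2 + v = v + v**2)
(24035 + f(261))/(X(-196, 88) + P(k)) = (24035 - 1981)/(-1/462*88 + 88*(1 + 88)) = 22054/(-4/21 + 88*89) = 22054/(-4/21 + 7832) = 22054/(164468/21) = 22054*(21/164468) = 231567/82234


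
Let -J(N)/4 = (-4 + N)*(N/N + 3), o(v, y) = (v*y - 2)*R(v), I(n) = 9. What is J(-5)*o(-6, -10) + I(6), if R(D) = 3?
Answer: 25065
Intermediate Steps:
o(v, y) = -6 + 3*v*y (o(v, y) = (v*y - 2)*3 = (-2 + v*y)*3 = -6 + 3*v*y)
J(N) = 64 - 16*N (J(N) = -4*(-4 + N)*(N/N + 3) = -4*(-4 + N)*(1 + 3) = -4*(-4 + N)*4 = -4*(-16 + 4*N) = 64 - 16*N)
J(-5)*o(-6, -10) + I(6) = (64 - 16*(-5))*(-6 + 3*(-6)*(-10)) + 9 = (64 + 80)*(-6 + 180) + 9 = 144*174 + 9 = 25056 + 9 = 25065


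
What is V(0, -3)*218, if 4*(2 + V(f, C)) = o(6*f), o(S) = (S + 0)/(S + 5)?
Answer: -436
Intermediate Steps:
o(S) = S/(5 + S)
V(f, C) = -2 + 3*f/(2*(5 + 6*f)) (V(f, C) = -2 + ((6*f)/(5 + 6*f))/4 = -2 + (6*f/(5 + 6*f))/4 = -2 + 3*f/(2*(5 + 6*f)))
V(0, -3)*218 = ((-20 - 21*0)/(2*(5 + 6*0)))*218 = ((-20 + 0)/(2*(5 + 0)))*218 = ((½)*(-20)/5)*218 = ((½)*(⅕)*(-20))*218 = -2*218 = -436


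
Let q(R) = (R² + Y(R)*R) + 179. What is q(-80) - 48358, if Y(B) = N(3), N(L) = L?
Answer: -42019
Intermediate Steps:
Y(B) = 3
q(R) = 179 + R² + 3*R (q(R) = (R² + 3*R) + 179 = 179 + R² + 3*R)
q(-80) - 48358 = (179 + (-80)² + 3*(-80)) - 48358 = (179 + 6400 - 240) - 48358 = 6339 - 48358 = -42019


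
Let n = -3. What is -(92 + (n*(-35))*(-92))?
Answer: 9568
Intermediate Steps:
-(92 + (n*(-35))*(-92)) = -(92 - 3*(-35)*(-92)) = -(92 + 105*(-92)) = -(92 - 9660) = -1*(-9568) = 9568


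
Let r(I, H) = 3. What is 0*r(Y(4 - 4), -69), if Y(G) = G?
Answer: 0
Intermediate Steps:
0*r(Y(4 - 4), -69) = 0*3 = 0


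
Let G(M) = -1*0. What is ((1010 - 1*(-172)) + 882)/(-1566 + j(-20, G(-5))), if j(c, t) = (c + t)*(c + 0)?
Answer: -1032/583 ≈ -1.7702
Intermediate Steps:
G(M) = 0
j(c, t) = c*(c + t) (j(c, t) = (c + t)*c = c*(c + t))
((1010 - 1*(-172)) + 882)/(-1566 + j(-20, G(-5))) = ((1010 - 1*(-172)) + 882)/(-1566 - 20*(-20 + 0)) = ((1010 + 172) + 882)/(-1566 - 20*(-20)) = (1182 + 882)/(-1566 + 400) = 2064/(-1166) = 2064*(-1/1166) = -1032/583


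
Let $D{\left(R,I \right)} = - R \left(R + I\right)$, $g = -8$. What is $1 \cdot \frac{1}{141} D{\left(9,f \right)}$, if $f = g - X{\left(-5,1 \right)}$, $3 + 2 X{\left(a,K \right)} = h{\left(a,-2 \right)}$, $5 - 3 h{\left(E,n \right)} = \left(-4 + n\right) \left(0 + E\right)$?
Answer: $- \frac{20}{47} \approx -0.42553$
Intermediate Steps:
$h{\left(E,n \right)} = \frac{5}{3} - \frac{E \left(-4 + n\right)}{3}$ ($h{\left(E,n \right)} = \frac{5}{3} - \frac{\left(-4 + n\right) \left(0 + E\right)}{3} = \frac{5}{3} - \frac{\left(-4 + n\right) E}{3} = \frac{5}{3} - \frac{E \left(-4 + n\right)}{3}$)
$X{\left(a,K \right)} = - \frac{2}{3} + a$ ($X{\left(a,K \right)} = - \frac{3}{2} + \frac{\frac{5}{3} + \frac{4 a}{3} - \frac{1}{3} a \left(-2\right)}{2} = - \frac{3}{2} + \frac{\frac{5}{3} + \frac{4 a}{3} + \frac{2 a}{3}}{2} = - \frac{3}{2} + \frac{\frac{5}{3} + 2 a}{2} = - \frac{3}{2} + \left(\frac{5}{6} + a\right) = - \frac{2}{3} + a$)
$f = - \frac{7}{3}$ ($f = -8 - \left(- \frac{2}{3} - 5\right) = -8 - - \frac{17}{3} = -8 + \frac{17}{3} = - \frac{7}{3} \approx -2.3333$)
$D{\left(R,I \right)} = - R \left(I + R\right)$
$1 \cdot \frac{1}{141} D{\left(9,f \right)} = 1 \cdot \frac{1}{141} \left(\left(-1\right) 9 \left(- \frac{7}{3} + 9\right)\right) = 1 \cdot \frac{1}{141} \left(\left(-1\right) 9 \cdot \frac{20}{3}\right) = \frac{1}{141} \left(-60\right) = - \frac{20}{47}$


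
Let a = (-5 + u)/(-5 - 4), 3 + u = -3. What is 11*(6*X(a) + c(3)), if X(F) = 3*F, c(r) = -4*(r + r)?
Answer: -22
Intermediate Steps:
u = -6 (u = -3 - 3 = -6)
a = 11/9 (a = (-5 - 6)/(-5 - 4) = -11/(-9) = -11*(-⅑) = 11/9 ≈ 1.2222)
c(r) = -8*r
11*(6*X(a) + c(3)) = 11*(6*(3*(11/9)) - 8*3) = 11*(6*(11/3) - 24) = 11*(22 - 24) = 11*(-2) = -22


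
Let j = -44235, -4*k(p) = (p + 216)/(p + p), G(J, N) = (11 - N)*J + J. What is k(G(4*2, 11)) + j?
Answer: -88477/2 ≈ -44239.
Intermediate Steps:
G(J, N) = J + J*(11 - N) (G(J, N) = J*(11 - N) + J = J + J*(11 - N))
k(p) = -(216 + p)/(8*p) (k(p) = -(p + 216)/(4*(p + p)) = -(216 + p)/(4*(2*p)) = -(216 + p)*1/(2*p)/4 = -(216 + p)/(8*p))
k(G(4*2, 11)) + j = (-216 - 4*2*(12 - 1*11))/(8*(((4*2)*(12 - 1*11)))) - 44235 = (-216 - 8*(12 - 11))/(8*((8*(12 - 11)))) - 44235 = (-216 - 8)/(8*((8*1))) - 44235 = (1/8)*(-216 - 1*8)/8 - 44235 = (1/8)*(1/8)*(-216 - 8) - 44235 = (1/8)*(1/8)*(-224) - 44235 = -7/2 - 44235 = -88477/2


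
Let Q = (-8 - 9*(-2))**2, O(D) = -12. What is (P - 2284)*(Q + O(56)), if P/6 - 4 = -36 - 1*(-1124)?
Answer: 375584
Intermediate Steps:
Q = 100 (Q = (-8 + 18)**2 = 10**2 = 100)
P = 6552 (P = 24 + 6*(-36 - 1*(-1124)) = 24 + 6*(-36 + 1124) = 24 + 6*1088 = 24 + 6528 = 6552)
(P - 2284)*(Q + O(56)) = (6552 - 2284)*(100 - 12) = 4268*88 = 375584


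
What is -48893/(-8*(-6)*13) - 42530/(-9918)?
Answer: -5876693/79344 ≈ -74.066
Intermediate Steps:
-48893/(-8*(-6)*13) - 42530/(-9918) = -48893/(48*13) - 42530*(-1/9918) = -48893/624 + 21265/4959 = -48893*1/624 + 21265/4959 = -3761/48 + 21265/4959 = -5876693/79344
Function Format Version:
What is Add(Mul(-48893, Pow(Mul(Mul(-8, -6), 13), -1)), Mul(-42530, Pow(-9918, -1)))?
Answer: Rational(-5876693, 79344) ≈ -74.066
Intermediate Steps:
Add(Mul(-48893, Pow(Mul(Mul(-8, -6), 13), -1)), Mul(-42530, Pow(-9918, -1))) = Add(Mul(-48893, Pow(Mul(48, 13), -1)), Mul(-42530, Rational(-1, 9918))) = Add(Mul(-48893, Pow(624, -1)), Rational(21265, 4959)) = Add(Mul(-48893, Rational(1, 624)), Rational(21265, 4959)) = Add(Rational(-3761, 48), Rational(21265, 4959)) = Rational(-5876693, 79344)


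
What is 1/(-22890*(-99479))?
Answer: 1/2277074310 ≈ 4.3916e-10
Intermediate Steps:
1/(-22890*(-99479)) = -1/22890*(-1/99479) = 1/2277074310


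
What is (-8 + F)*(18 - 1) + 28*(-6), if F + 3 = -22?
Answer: -729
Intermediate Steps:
F = -25 (F = -3 - 22 = -25)
(-8 + F)*(18 - 1) + 28*(-6) = (-8 - 25)*(18 - 1) + 28*(-6) = -33*17 - 168 = -561 - 168 = -729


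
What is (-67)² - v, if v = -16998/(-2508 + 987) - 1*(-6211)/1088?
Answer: 2466890639/551616 ≈ 4472.1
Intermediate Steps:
v = 9313585/551616 (v = -16998/(-1521) + 6211*(1/1088) = -16998*(-1/1521) + 6211/1088 = 5666/507 + 6211/1088 = 9313585/551616 ≈ 16.884)
(-67)² - v = (-67)² - 1*9313585/551616 = 4489 - 9313585/551616 = 2466890639/551616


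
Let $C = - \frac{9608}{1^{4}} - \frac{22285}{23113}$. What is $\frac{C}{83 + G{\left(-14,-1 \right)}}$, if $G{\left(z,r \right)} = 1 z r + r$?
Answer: $- \frac{74030663}{739616} \approx -100.09$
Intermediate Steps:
$G{\left(z,r \right)} = r + r z$ ($G{\left(z,r \right)} = z r + r = r z + r = r + r z$)
$C = - \frac{222091989}{23113}$ ($C = - \frac{9608}{1} - \frac{22285}{23113} = \left(-9608\right) 1 - \frac{22285}{23113} = -9608 - \frac{22285}{23113} = - \frac{222091989}{23113} \approx -9609.0$)
$\frac{C}{83 + G{\left(-14,-1 \right)}} = - \frac{222091989}{23113 \left(83 - \left(1 - 14\right)\right)} = - \frac{222091989}{23113 \left(83 - -13\right)} = - \frac{222091989}{23113 \left(83 + 13\right)} = - \frac{222091989}{23113 \cdot 96} = \left(- \frac{222091989}{23113}\right) \frac{1}{96} = - \frac{74030663}{739616}$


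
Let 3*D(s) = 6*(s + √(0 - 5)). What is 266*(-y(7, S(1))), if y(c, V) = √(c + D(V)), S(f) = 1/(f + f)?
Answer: -266*√(8 + 2*I*√5) ≈ -779.27 - 203.03*I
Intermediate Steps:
D(s) = 2*s + 2*I*√5 (D(s) = (6*(s + √(0 - 5)))/3 = (6*(s + √(-5)))/3 = (6*(s + I*√5))/3 = (6*s + 6*I*√5)/3 = 2*s + 2*I*√5)
S(f) = 1/(2*f)
y(c, V) = √(c + 2*V + 2*I*√5) (y(c, V) = √(c + (2*V + 2*I*√5)) = √(c + 2*V + 2*I*√5))
266*(-y(7, S(1))) = 266*(-√(7 + 2*((½)/1) + 2*I*√5)) = 266*(-√(7 + 2*((½)*1) + 2*I*√5)) = 266*(-√(7 + 2*(½) + 2*I*√5)) = 266*(-√(7 + 1 + 2*I*√5)) = 266*(-√(8 + 2*I*√5)) = -266*√(8 + 2*I*√5)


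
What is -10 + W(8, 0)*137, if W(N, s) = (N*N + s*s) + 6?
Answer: 9580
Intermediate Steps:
W(N, s) = 6 + N² + s² (W(N, s) = (N² + s²) + 6 = 6 + N² + s²)
-10 + W(8, 0)*137 = -10 + (6 + 8² + 0²)*137 = -10 + (6 + 64 + 0)*137 = -10 + 70*137 = -10 + 9590 = 9580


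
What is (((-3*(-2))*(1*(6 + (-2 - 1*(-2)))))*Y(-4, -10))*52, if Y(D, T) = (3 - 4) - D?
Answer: 5616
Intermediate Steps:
Y(D, T) = -1 - D
(((-3*(-2))*(1*(6 + (-2 - 1*(-2)))))*Y(-4, -10))*52 = (((-3*(-2))*(1*(6 + (-2 - 1*(-2)))))*(-1 - 1*(-4)))*52 = ((6*(1*(6 + (-2 + 2))))*(-1 + 4))*52 = ((6*(1*(6 + 0)))*3)*52 = ((6*(1*6))*3)*52 = ((6*6)*3)*52 = (36*3)*52 = 108*52 = 5616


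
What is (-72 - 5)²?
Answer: 5929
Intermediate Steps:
(-72 - 5)² = (-77)² = 5929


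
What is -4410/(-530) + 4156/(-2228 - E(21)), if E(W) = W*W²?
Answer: 4846381/608917 ≈ 7.9590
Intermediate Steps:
E(W) = W³
-4410/(-530) + 4156/(-2228 - E(21)) = -4410/(-530) + 4156/(-2228 - 1*21³) = -4410*(-1/530) + 4156/(-2228 - 1*9261) = 441/53 + 4156/(-2228 - 9261) = 441/53 + 4156/(-11489) = 441/53 + 4156*(-1/11489) = 441/53 - 4156/11489 = 4846381/608917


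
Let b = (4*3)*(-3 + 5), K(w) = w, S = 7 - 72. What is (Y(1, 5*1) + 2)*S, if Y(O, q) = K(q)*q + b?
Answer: -3315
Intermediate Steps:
S = -65
b = 24 (b = 12*2 = 24)
Y(O, q) = 24 + q² (Y(O, q) = q*q + 24 = q² + 24 = 24 + q²)
(Y(1, 5*1) + 2)*S = ((24 + (5*1)²) + 2)*(-65) = ((24 + 5²) + 2)*(-65) = ((24 + 25) + 2)*(-65) = (49 + 2)*(-65) = 51*(-65) = -3315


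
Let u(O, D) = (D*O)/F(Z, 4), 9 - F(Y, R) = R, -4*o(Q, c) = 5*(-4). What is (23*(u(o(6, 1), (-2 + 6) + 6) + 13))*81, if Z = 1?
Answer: 42849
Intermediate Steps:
o(Q, c) = 5 (o(Q, c) = -5*(-4)/4 = -1/4*(-20) = 5)
F(Y, R) = 9 - R
u(O, D) = D*O/5 (u(O, D) = (D*O)/(9 - 1*4) = (D*O)/(9 - 4) = (D*O)/5 = (D*O)*(1/5) = D*O/5)
(23*(u(o(6, 1), (-2 + 6) + 6) + 13))*81 = (23*((1/5)*((-2 + 6) + 6)*5 + 13))*81 = (23*((1/5)*(4 + 6)*5 + 13))*81 = (23*((1/5)*10*5 + 13))*81 = (23*(10 + 13))*81 = (23*23)*81 = 529*81 = 42849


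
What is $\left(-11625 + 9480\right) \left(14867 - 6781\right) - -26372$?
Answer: $-17318098$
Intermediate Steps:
$\left(-11625 + 9480\right) \left(14867 - 6781\right) - -26372 = \left(-2145\right) 8086 + 26372 = -17344470 + 26372 = -17318098$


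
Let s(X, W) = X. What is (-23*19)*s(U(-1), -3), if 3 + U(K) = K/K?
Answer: 874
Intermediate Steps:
U(K) = -2 (U(K) = -3 + K/K = -3 + 1 = -2)
(-23*19)*s(U(-1), -3) = -23*19*(-2) = -437*(-2) = 874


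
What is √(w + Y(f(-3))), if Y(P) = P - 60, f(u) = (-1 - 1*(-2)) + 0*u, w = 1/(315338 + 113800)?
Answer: I*√134140809018/47682 ≈ 7.6811*I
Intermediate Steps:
w = 1/429138 ≈ 2.3303e-6
f(u) = 1 (f(u) = (-1 + 2) + 0 = 1 + 0 = 1)
Y(P) = -60 + P
√(w + Y(f(-3))) = √(1/429138 + (-60 + 1)) = √(1/429138 - 59) = √(-25319141/429138) = I*√134140809018/47682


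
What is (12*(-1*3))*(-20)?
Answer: 720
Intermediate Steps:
(12*(-1*3))*(-20) = (12*(-3))*(-20) = -36*(-20) = 720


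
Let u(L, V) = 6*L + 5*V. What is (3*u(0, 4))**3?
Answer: 216000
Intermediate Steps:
u(L, V) = 5*V + 6*L
(3*u(0, 4))**3 = (3*(5*4 + 6*0))**3 = (3*(20 + 0))**3 = (3*20)**3 = 60**3 = 216000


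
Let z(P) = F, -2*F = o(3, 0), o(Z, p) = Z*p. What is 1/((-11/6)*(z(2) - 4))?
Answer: 3/22 ≈ 0.13636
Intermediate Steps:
F = 0 (F = -3*0/2 = -½*0 = 0)
z(P) = 0
1/((-11/6)*(z(2) - 4)) = 1/((-11/6)*(0 - 4)) = 1/(-11*⅙*(-4)) = 1/(-11/6*(-4)) = 1/(22/3) = 3/22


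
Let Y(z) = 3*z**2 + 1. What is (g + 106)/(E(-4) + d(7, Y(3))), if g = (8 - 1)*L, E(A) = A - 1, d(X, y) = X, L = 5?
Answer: 141/2 ≈ 70.500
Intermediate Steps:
Y(z) = 1 + 3*z**2
E(A) = -1 + A
g = 35 (g = (8 - 1)*5 = 7*5 = 35)
(g + 106)/(E(-4) + d(7, Y(3))) = (35 + 106)/((-1 - 4) + 7) = 141/(-5 + 7) = 141/2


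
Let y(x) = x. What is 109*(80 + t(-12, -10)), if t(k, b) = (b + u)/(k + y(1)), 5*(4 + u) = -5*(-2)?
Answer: 97228/11 ≈ 8838.9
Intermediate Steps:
u = -2 (u = -4 + (-5*(-2))/5 = -4 + (⅕)*10 = -4 + 2 = -2)
t(k, b) = (-2 + b)/(1 + k) (t(k, b) = (b - 2)/(k + 1) = (-2 + b)/(1 + k))
109*(80 + t(-12, -10)) = 109*(80 + (-2 - 10)/(1 - 12)) = 109*(80 - 12/(-11)) = 109*(80 - 1/11*(-12)) = 109*(80 + 12/11) = 109*(892/11) = 97228/11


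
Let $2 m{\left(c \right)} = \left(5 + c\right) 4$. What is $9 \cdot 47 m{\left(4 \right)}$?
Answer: $7614$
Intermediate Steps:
$m{\left(c \right)} = 10 + 2 c$ ($m{\left(c \right)} = \frac{\left(5 + c\right) 4}{2} = \frac{20 + 4 c}{2} = 10 + 2 c$)
$9 \cdot 47 m{\left(4 \right)} = 9 \cdot 47 \left(10 + 2 \cdot 4\right) = 423 \left(10 + 8\right) = 423 \cdot 18 = 7614$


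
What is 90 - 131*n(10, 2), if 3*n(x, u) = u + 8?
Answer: -1040/3 ≈ -346.67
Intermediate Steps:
n(x, u) = 8/3 + u/3 (n(x, u) = (u + 8)/3 = (8 + u)/3 = 8/3 + u/3)
90 - 131*n(10, 2) = 90 - 131*(8/3 + (⅓)*2) = 90 - 131*(8/3 + ⅔) = 90 - 131*10/3 = 90 - 1310/3 = -1040/3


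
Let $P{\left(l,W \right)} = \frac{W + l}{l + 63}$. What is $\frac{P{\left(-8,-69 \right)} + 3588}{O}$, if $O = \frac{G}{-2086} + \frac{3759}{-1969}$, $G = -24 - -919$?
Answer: $- \frac{411490618}{268255} \approx -1534.0$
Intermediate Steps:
$P{\left(l,W \right)} = \frac{W + l}{63 + l}$
$G = 895$ ($G = -24 + 919 = 895$)
$O = - \frac{53651}{22946}$ ($O = \frac{895}{-2086} + \frac{3759}{-1969} = 895 \left(- \frac{1}{2086}\right) + 3759 \left(- \frac{1}{1969}\right) = - \frac{895}{2086} - \frac{21}{11} = - \frac{53651}{22946} \approx -2.3381$)
$\frac{P{\left(-8,-69 \right)} + 3588}{O} = \frac{\frac{-69 - 8}{63 - 8} + 3588}{- \frac{53651}{22946}} = \left(\frac{1}{55} \left(-77\right) + 3588\right) \left(- \frac{22946}{53651}\right) = \left(- \frac{7}{5} + 3588\right) \left(- \frac{22946}{53651}\right) = \frac{17933}{5} \left(- \frac{22946}{53651}\right) = - \frac{411490618}{268255}$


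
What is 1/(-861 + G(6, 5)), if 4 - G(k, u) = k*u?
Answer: -1/887 ≈ -0.0011274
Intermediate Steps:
G(k, u) = 4 - k*u
1/(-861 + G(6, 5)) = 1/(-861 + (4 - 1*6*5)) = 1/(-861 + (4 - 30)) = 1/(-861 - 26) = 1/(-887) = -1/887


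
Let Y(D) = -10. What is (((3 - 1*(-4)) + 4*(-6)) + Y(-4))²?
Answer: 729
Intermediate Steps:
(((3 - 1*(-4)) + 4*(-6)) + Y(-4))² = (((3 - 1*(-4)) + 4*(-6)) - 10)² = (((3 + 4) - 24) - 10)² = ((7 - 24) - 10)² = (-17 - 10)² = (-27)² = 729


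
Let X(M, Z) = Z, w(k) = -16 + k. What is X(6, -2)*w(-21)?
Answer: 74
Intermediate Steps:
X(6, -2)*w(-21) = -2*(-16 - 21) = -2*(-37) = 74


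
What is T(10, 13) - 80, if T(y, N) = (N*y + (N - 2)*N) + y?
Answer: 203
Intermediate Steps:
T(y, N) = y + N*y + N*(-2 + N) (T(y, N) = (N*y + (-2 + N)*N) + y = (N*y + N*(-2 + N)) + y = y + N*y + N*(-2 + N))
T(10, 13) - 80 = (10 + 13**2 - 2*13 + 13*10) - 80 = (10 + 169 - 26 + 130) - 80 = 283 - 80 = 203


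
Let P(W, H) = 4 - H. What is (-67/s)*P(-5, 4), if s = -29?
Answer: 0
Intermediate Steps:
(-67/s)*P(-5, 4) = (-67/(-29))*(4 - 1*4) = (-67*(-1/29))*(4 - 4) = (67/29)*0 = 0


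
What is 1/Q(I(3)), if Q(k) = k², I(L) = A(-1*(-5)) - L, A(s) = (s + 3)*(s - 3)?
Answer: 1/169 ≈ 0.0059172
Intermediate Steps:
A(s) = (-3 + s)*(3 + s) (A(s) = (3 + s)*(-3 + s) = (-3 + s)*(3 + s))
I(L) = 16 - L (I(L) = (-9 + (-1*(-5))²) - L = (-9 + 5²) - L = (-9 + 25) - L = 16 - L)
1/Q(I(3)) = 1/((16 - 1*3)²) = 1/((16 - 3)²) = 1/(13²) = 1/169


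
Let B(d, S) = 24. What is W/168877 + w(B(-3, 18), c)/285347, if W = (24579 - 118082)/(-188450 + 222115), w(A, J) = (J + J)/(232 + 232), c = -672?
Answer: -1251303728909/47045753966759915 ≈ -2.6598e-5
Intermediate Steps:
w(A, J) = J/232 (w(A, J) = (2*J)/464 = (2*J)*(1/464) = J/232)
W = -93503/33665 ≈ -2.7775
W/168877 + w(B(-3, 18), c)/285347 = -93503/33665/168877 + ((1/232)*(-672))/285347 = -93503/33665*1/168877 - 84/29*1/285347 = -93503/5685244205 - 84/8275063 = -1251303728909/47045753966759915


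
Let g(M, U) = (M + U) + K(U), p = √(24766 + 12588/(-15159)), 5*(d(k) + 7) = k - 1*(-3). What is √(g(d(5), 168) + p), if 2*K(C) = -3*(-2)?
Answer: √(105705829260 + 126325*√632324345306)/25265 ≈ 17.971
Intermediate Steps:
d(k) = -32/5 + k/5 (d(k) = -7 + (k - 1*(-3))/5 = -7 + (k + 3)/5 = -7 + (3 + k)/5 = -7 + (⅗ + k/5) = -32/5 + k/5)
K(C) = 3 (K(C) = (-3*(-2))/2 = (½)*6 = 3)
p = √632324345306/5053 (p = √(24766 + 12588*(-1/15159)) = √(24766 - 4196/5053) = √(125138402/5053) = √632324345306/5053 ≈ 157.37)
g(M, U) = 3 + M + U (g(M, U) = (M + U) + 3 = 3 + M + U)
√(g(d(5), 168) + p) = √((3 + (-32/5 + (⅕)*5) + 168) + √632324345306/5053) = √((3 + (-32/5 + 1) + 168) + √632324345306/5053) = √((3 - 27/5 + 168) + √632324345306/5053) = √(828/5 + √632324345306/5053)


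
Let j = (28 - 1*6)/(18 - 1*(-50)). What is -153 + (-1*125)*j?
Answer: -6577/34 ≈ -193.44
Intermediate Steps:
j = 11/34 (j = (28 - 6)/(18 + 50) = 22/68 = 22*(1/68) = 11/34 ≈ 0.32353)
-153 + (-1*125)*j = -153 - 1*125*(11/34) = -153 - 125*11/34 = -153 - 1375/34 = -6577/34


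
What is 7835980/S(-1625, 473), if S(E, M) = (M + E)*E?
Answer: 391799/93600 ≈ 4.1859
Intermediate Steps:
S(E, M) = E*(E + M) (S(E, M) = (E + M)*E = E*(E + M))
7835980/S(-1625, 473) = 7835980/((-1625*(-1625 + 473))) = 7835980/((-1625*(-1152))) = 7835980/1872000 = 7835980*(1/1872000) = 391799/93600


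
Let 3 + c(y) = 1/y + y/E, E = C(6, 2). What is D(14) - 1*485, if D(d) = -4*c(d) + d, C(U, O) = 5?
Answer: -16467/35 ≈ -470.49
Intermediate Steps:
E = 5
c(y) = -3 + 1/y + y/5 (c(y) = -3 + (1/y + y/5) = -3 + 1/y + y/5)
D(d) = 12 - 4/d + d/5 (D(d) = -4*(-3 + 1/d + d/5) + d = (12 - 4/d - 4*d/5) + d = 12 - 4/d + d/5)
D(14) - 1*485 = (12 - 4/14 + (⅕)*14) - 1*485 = (12 - 4*1/14 + 14/5) - 485 = (12 - 2/7 + 14/5) - 485 = 508/35 - 485 = -16467/35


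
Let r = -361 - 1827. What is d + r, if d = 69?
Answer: -2119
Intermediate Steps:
r = -2188
d + r = 69 - 2188 = -2119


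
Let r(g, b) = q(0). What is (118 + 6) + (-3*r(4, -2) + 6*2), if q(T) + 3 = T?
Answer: 145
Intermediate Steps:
q(T) = -3 + T
r(g, b) = -3 (r(g, b) = -3 + 0 = -3)
(118 + 6) + (-3*r(4, -2) + 6*2) = (118 + 6) + (-3*(-3) + 6*2) = 124 + (9 + 12) = 124 + 21 = 145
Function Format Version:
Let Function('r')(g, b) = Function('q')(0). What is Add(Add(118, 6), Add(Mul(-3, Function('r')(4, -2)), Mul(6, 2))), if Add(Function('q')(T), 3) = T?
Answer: 145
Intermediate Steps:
Function('q')(T) = Add(-3, T)
Function('r')(g, b) = -3 (Function('r')(g, b) = Add(-3, 0) = -3)
Add(Add(118, 6), Add(Mul(-3, Function('r')(4, -2)), Mul(6, 2))) = Add(Add(118, 6), Add(Mul(-3, -3), Mul(6, 2))) = Add(124, Add(9, 12)) = Add(124, 21) = 145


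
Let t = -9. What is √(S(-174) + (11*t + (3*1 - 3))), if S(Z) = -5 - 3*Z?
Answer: √418 ≈ 20.445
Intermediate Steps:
√(S(-174) + (11*t + (3*1 - 3))) = √((-5 - 3*(-174)) + (11*(-9) + (3*1 - 3))) = √((-5 + 522) + (-99 + (3 - 3))) = √(517 + (-99 + 0)) = √(517 - 99) = √418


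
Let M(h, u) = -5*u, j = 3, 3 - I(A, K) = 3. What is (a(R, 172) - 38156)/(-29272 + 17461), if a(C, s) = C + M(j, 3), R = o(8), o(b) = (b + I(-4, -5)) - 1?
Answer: 38164/11811 ≈ 3.2312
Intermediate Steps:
I(A, K) = 0 (I(A, K) = 3 - 1*3 = 3 - 3 = 0)
o(b) = -1 + b (o(b) = (b + 0) - 1 = b - 1 = -1 + b)
R = 7 (R = -1 + 8 = 7)
a(C, s) = -15 + C (a(C, s) = C - 5*3 = C - 15 = -15 + C)
(a(R, 172) - 38156)/(-29272 + 17461) = ((-15 + 7) - 38156)/(-29272 + 17461) = (-8 - 38156)/(-11811) = -38164*(-1/11811) = 38164/11811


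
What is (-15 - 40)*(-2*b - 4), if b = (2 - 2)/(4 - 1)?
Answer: 220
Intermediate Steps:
b = 0 (b = 0/3 = 0*(1/3) = 0)
(-15 - 40)*(-2*b - 4) = (-15 - 40)*(-2*0 - 4) = -55*(0 - 4) = -55*(-4) = 220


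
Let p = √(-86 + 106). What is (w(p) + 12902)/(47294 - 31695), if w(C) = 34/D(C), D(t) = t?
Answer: 12902/15599 + 17*√5/77995 ≈ 0.82759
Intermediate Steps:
p = 2*√5 (p = √20 = 2*√5 ≈ 4.4721)
w(C) = 34/C
(w(p) + 12902)/(47294 - 31695) = (34/((2*√5)) + 12902)/(47294 - 31695) = (34*(√5/10) + 12902)/15599 = (17*√5/5 + 12902)*(1/15599) = (12902 + 17*√5/5)*(1/15599) = 12902/15599 + 17*√5/77995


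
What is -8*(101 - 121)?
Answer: 160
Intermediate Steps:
-8*(101 - 121) = -8*(-20) = 160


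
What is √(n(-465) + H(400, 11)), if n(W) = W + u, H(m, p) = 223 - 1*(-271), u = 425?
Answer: √454 ≈ 21.307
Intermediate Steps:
H(m, p) = 494 (H(m, p) = 223 + 271 = 494)
n(W) = 425 + W (n(W) = W + 425 = 425 + W)
√(n(-465) + H(400, 11)) = √((425 - 465) + 494) = √(-40 + 494) = √454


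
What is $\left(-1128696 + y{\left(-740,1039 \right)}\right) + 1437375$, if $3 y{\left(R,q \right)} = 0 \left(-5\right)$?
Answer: $308679$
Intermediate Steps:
$y{\left(R,q \right)} = 0$ ($y{\left(R,q \right)} = \frac{0 \left(-5\right)}{3} = \frac{1}{3} \cdot 0 = 0$)
$\left(-1128696 + y{\left(-740,1039 \right)}\right) + 1437375 = \left(-1128696 + 0\right) + 1437375 = -1128696 + 1437375 = 308679$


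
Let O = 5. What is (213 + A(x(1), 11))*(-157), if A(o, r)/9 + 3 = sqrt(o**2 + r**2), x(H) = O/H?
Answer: -29202 - 1413*sqrt(146) ≈ -46275.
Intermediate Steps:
x(H) = 5/H
A(o, r) = -27 + 9*sqrt(o**2 + r**2)
(213 + A(x(1), 11))*(-157) = (213 + (-27 + 9*sqrt((5/1)**2 + 11**2)))*(-157) = (213 + (-27 + 9*sqrt((5*1)**2 + 121)))*(-157) = (213 + (-27 + 9*sqrt(5**2 + 121)))*(-157) = (213 + (-27 + 9*sqrt(25 + 121)))*(-157) = (213 + (-27 + 9*sqrt(146)))*(-157) = (186 + 9*sqrt(146))*(-157) = -29202 - 1413*sqrt(146)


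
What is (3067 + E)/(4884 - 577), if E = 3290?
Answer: 6357/4307 ≈ 1.4760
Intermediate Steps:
(3067 + E)/(4884 - 577) = (3067 + 3290)/(4884 - 577) = 6357/4307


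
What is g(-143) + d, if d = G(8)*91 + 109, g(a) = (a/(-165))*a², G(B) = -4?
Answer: 262012/15 ≈ 17467.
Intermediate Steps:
g(a) = -a³/165 (g(a) = (a*(-1/165))*a² = (-a/165)*a² = -a³/165)
d = -255 (d = -4*91 + 109 = -364 + 109 = -255)
g(-143) + d = -1/165*(-143)³ - 255 = -1/165*(-2924207) - 255 = 265837/15 - 255 = 262012/15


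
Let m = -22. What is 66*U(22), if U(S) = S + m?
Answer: 0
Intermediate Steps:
U(S) = -22 + S (U(S) = S - 22 = -22 + S)
66*U(22) = 66*(-22 + 22) = 66*0 = 0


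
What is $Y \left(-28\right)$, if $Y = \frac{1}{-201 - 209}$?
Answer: $\frac{14}{205} \approx 0.068293$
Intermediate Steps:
$Y = - \frac{1}{410}$ ($Y = \frac{1}{-410} = - \frac{1}{410} \approx -0.002439$)
$Y \left(-28\right) = \left(- \frac{1}{410}\right) \left(-28\right) = \frac{14}{205}$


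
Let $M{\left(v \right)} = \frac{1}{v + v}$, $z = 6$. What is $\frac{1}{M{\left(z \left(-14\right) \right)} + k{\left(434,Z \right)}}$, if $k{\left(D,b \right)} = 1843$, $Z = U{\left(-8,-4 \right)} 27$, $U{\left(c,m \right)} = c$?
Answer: $\frac{168}{309623} \approx 0.0005426$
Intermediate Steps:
$Z = -216$ ($Z = \left(-8\right) 27 = -216$)
$M{\left(v \right)} = \frac{1}{2 v}$
$\frac{1}{M{\left(z \left(-14\right) \right)} + k{\left(434,Z \right)}} = \frac{1}{\frac{1}{2 \cdot 6 \left(-14\right)} + 1843} = \frac{1}{\frac{1}{2 \left(-84\right)} + 1843} = \frac{1}{\frac{1}{2} \left(- \frac{1}{84}\right) + 1843} = \frac{1}{- \frac{1}{168} + 1843} = \frac{1}{\frac{309623}{168}} = \frac{168}{309623}$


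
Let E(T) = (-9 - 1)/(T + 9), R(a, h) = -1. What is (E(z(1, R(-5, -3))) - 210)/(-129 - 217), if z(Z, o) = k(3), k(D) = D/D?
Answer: 211/346 ≈ 0.60983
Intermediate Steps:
k(D) = 1
z(Z, o) = 1
E(T) = -10/(9 + T)
(E(z(1, R(-5, -3))) - 210)/(-129 - 217) = (-10/(9 + 1) - 210)/(-129 - 217) = (-10/10 - 210)/(-346) = (-10*1/10 - 210)*(-1/346) = (-1 - 210)*(-1/346) = -211*(-1/346) = 211/346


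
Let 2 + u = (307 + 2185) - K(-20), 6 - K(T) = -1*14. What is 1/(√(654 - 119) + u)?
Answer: 494/1220073 - √535/6100365 ≈ 0.00040110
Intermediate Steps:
K(T) = 20 (K(T) = 6 - (-1)*14 = 6 - 1*(-14) = 6 + 14 = 20)
u = 2470 (u = -2 + ((307 + 2185) - 1*20) = -2 + (2492 - 20) = -2 + 2472 = 2470)
1/(√(654 - 119) + u) = 1/(√(654 - 119) + 2470) = 1/(√535 + 2470) = 1/(2470 + √535)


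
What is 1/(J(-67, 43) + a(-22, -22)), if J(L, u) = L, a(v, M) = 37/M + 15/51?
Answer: -374/25577 ≈ -0.014623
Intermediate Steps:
a(v, M) = 5/17 + 37/M (a(v, M) = 37/M + 15*(1/51) = 37/M + 5/17 = 5/17 + 37/M)
1/(J(-67, 43) + a(-22, -22)) = 1/(-67 + (5/17 + 37/(-22))) = 1/(-67 + (5/17 + 37*(-1/22))) = 1/(-67 + (5/17 - 37/22)) = 1/(-67 - 519/374) = 1/(-25577/374) = -374/25577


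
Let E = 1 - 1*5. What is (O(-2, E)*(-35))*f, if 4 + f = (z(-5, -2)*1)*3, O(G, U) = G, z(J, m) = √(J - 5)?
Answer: -280 + 210*I*√10 ≈ -280.0 + 664.08*I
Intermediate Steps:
E = -4 (E = 1 - 5 = -4)
z(J, m) = √(-5 + J)
f = -4 + 3*I*√10 (f = -4 + (√(-5 - 5)*1)*3 = -4 + (√(-10)*1)*3 = -4 + ((I*√10)*1)*3 = -4 + (I*√10)*3 = -4 + 3*I*√10 ≈ -4.0 + 9.4868*I)
(O(-2, E)*(-35))*f = (-2*(-35))*(-4 + 3*I*√10) = 70*(-4 + 3*I*√10) = -280 + 210*I*√10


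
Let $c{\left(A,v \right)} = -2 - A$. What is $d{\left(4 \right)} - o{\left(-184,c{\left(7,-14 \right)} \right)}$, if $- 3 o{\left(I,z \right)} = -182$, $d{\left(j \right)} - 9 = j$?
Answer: $- \frac{143}{3} \approx -47.667$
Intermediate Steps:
$d{\left(j \right)} = 9 + j$
$o{\left(I,z \right)} = \frac{182}{3}$ ($o{\left(I,z \right)} = \left(- \frac{1}{3}\right) \left(-182\right) = \frac{182}{3}$)
$d{\left(4 \right)} - o{\left(-184,c{\left(7,-14 \right)} \right)} = \left(9 + 4\right) - \frac{182}{3} = 13 - \frac{182}{3} = - \frac{143}{3}$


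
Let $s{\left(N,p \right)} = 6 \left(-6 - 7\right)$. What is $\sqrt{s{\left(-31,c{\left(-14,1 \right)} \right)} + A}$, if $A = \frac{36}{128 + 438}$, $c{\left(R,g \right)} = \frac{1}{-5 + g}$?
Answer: $\frac{2 i \sqrt{1560462}}{283} \approx 8.8282 i$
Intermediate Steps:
$s{\left(N,p \right)} = -78$ ($s{\left(N,p \right)} = 6 \left(-13\right) = -78$)
$A = \frac{18}{283}$ ($A = \frac{36}{566} = 36 \cdot \frac{1}{566} = \frac{18}{283} \approx 0.063604$)
$\sqrt{s{\left(-31,c{\left(-14,1 \right)} \right)} + A} = \sqrt{-78 + \frac{18}{283}} = \sqrt{- \frac{22056}{283}} = \frac{2 i \sqrt{1560462}}{283}$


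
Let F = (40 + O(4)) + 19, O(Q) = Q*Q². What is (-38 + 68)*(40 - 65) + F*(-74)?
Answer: -9852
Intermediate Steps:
O(Q) = Q³
F = 123 (F = (40 + 4³) + 19 = (40 + 64) + 19 = 104 + 19 = 123)
(-38 + 68)*(40 - 65) + F*(-74) = (-38 + 68)*(40 - 65) + 123*(-74) = 30*(-25) - 9102 = -750 - 9102 = -9852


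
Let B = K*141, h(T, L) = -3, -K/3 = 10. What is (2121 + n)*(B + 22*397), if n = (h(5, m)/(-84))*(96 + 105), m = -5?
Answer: 67097214/7 ≈ 9.5853e+6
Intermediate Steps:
K = -30 (K = -3*10 = -30)
B = -4230 (B = -30*141 = -4230)
n = 201/28 (n = (-3/(-84))*(96 + 105) = -3*(-1/84)*201 = (1/28)*201 = 201/28 ≈ 7.1786)
(2121 + n)*(B + 22*397) = (2121 + 201/28)*(-4230 + 22*397) = 59589*(-4230 + 8734)/28 = (59589/28)*4504 = 67097214/7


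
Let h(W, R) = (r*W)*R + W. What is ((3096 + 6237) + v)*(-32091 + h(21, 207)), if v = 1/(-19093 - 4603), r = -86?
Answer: -11221171722813/2962 ≈ -3.7884e+9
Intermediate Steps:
v = -1/23696 (v = 1/(-23696) = -1/23696 ≈ -4.2201e-5)
h(W, R) = W - 86*R*W (h(W, R) = (-86*W)*R + W = -86*R*W + W = W - 86*R*W)
((3096 + 6237) + v)*(-32091 + h(21, 207)) = ((3096 + 6237) - 1/23696)*(-32091 + 21*(1 - 86*207)) = (9333 - 1/23696)*(-32091 + 21*(1 - 17802)) = 221154767*(-32091 + 21*(-17801))/23696 = 221154767*(-32091 - 373821)/23696 = (221154767/23696)*(-405912) = -11221171722813/2962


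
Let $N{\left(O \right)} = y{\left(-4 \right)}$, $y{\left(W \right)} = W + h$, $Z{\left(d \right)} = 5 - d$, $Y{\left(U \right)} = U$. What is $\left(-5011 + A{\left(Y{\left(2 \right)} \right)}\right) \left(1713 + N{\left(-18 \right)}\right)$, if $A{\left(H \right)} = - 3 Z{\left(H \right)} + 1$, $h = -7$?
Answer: $-8542338$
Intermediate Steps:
$y{\left(W \right)} = -7 + W$ ($y{\left(W \right)} = W - 7 = -7 + W$)
$A{\left(H \right)} = -14 + 3 H$ ($A{\left(H \right)} = - 3 \left(5 - H\right) + 1 = \left(-15 + 3 H\right) + 1 = -14 + 3 H$)
$N{\left(O \right)} = -11$ ($N{\left(O \right)} = -7 - 4 = -11$)
$\left(-5011 + A{\left(Y{\left(2 \right)} \right)}\right) \left(1713 + N{\left(-18 \right)}\right) = \left(-5011 + \left(-14 + 3 \cdot 2\right)\right) \left(1713 - 11\right) = \left(-5011 + \left(-14 + 6\right)\right) 1702 = \left(-5011 - 8\right) 1702 = \left(-5019\right) 1702 = -8542338$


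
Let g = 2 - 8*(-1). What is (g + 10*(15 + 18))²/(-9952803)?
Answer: -6800/585459 ≈ -0.011615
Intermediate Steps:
g = 10 (g = 2 + 8 = 10)
(g + 10*(15 + 18))²/(-9952803) = (10 + 10*(15 + 18))²/(-9952803) = (10 + 10*33)²*(-1/9952803) = (10 + 330)²*(-1/9952803) = 340²*(-1/9952803) = 115600*(-1/9952803) = -6800/585459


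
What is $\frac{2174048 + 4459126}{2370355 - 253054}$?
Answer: $\frac{2211058}{705767} \approx 3.1328$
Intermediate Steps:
$\frac{2174048 + 4459126}{2370355 - 253054} = \frac{6633174}{2117301} = 6633174 \cdot \frac{1}{2117301} = \frac{2211058}{705767}$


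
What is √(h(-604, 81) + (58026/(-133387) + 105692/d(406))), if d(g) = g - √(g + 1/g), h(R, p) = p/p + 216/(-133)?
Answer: √(13450176969952544113908 + 333318240880709*√66923822)/(17740471*√(164836 - √66923822)) ≈ 16.518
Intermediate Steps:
h(R, p) = -83/133 (h(R, p) = 1 + 216*(-1/133) = 1 - 216/133 = -83/133)
√(h(-604, 81) + (58026/(-133387) + 105692/d(406))) = √(-83/133 + (58026/(-133387) + 105692/(406 - √(406 + 1/406)))) = √(-83/133 + (58026*(-1/133387) + 105692/(406 - √(406 + 1/406)))) = √(-83/133 + (-58026/133387 + 105692/(406 - √(164837/406)))) = √(-83/133 + (-58026/133387 + 105692/(406 - √66923822/406))) = √(-18788579/17740471 + 105692/(406 - √66923822/406))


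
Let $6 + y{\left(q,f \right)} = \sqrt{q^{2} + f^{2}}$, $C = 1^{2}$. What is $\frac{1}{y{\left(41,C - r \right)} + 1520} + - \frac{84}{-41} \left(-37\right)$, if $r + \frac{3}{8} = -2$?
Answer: $- \frac{455604681212}{6010281471} - \frac{8 \sqrt{108313}}{146592231} \approx -75.804$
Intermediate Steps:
$r = - \frac{19}{8}$ ($r = - \frac{3}{8} - 2 = - \frac{19}{8} \approx -2.375$)
$C = 1$
$y{\left(q,f \right)} = -6 + \sqrt{f^{2} + q^{2}}$ ($y{\left(q,f \right)} = -6 + \sqrt{q^{2} + f^{2}} = -6 + \sqrt{f^{2} + q^{2}}$)
$\frac{1}{y{\left(41,C - r \right)} + 1520} + - \frac{84}{-41} \left(-37\right) = \frac{1}{\left(-6 + \sqrt{\left(1 - - \frac{19}{8}\right)^{2} + 41^{2}}\right) + 1520} + - \frac{84}{-41} \left(-37\right) = \frac{1}{\left(-6 + \sqrt{\left(1 + \frac{19}{8}\right)^{2} + 1681}\right) + 1520} + \left(-84\right) \left(- \frac{1}{41}\right) \left(-37\right) = \frac{1}{\left(-6 + \sqrt{\left(\frac{27}{8}\right)^{2} + 1681}\right) + 1520} + \frac{84}{41} \left(-37\right) = \frac{1}{\left(-6 + \sqrt{\frac{729}{64} + 1681}\right) + 1520} - \frac{3108}{41} = \frac{1}{\left(-6 + \sqrt{\frac{108313}{64}}\right) + 1520} - \frac{3108}{41} = \frac{1}{\left(-6 + \frac{\sqrt{108313}}{8}\right) + 1520} - \frac{3108}{41} = \frac{1}{1514 + \frac{\sqrt{108313}}{8}} - \frac{3108}{41} = - \frac{3108}{41} + \frac{1}{1514 + \frac{\sqrt{108313}}{8}}$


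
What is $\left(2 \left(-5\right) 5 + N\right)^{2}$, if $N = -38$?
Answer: $7744$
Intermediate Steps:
$\left(2 \left(-5\right) 5 + N\right)^{2} = \left(2 \left(-5\right) 5 - 38\right)^{2} = \left(\left(-10\right) 5 - 38\right)^{2} = \left(-50 - 38\right)^{2} = \left(-88\right)^{2} = 7744$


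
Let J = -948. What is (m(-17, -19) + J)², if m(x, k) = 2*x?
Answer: 964324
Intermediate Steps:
(m(-17, -19) + J)² = (2*(-17) - 948)² = (-34 - 948)² = (-982)² = 964324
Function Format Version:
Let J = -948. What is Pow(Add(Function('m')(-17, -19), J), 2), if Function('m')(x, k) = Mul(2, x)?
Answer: 964324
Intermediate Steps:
Pow(Add(Function('m')(-17, -19), J), 2) = Pow(Add(Mul(2, -17), -948), 2) = Pow(Add(-34, -948), 2) = Pow(-982, 2) = 964324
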